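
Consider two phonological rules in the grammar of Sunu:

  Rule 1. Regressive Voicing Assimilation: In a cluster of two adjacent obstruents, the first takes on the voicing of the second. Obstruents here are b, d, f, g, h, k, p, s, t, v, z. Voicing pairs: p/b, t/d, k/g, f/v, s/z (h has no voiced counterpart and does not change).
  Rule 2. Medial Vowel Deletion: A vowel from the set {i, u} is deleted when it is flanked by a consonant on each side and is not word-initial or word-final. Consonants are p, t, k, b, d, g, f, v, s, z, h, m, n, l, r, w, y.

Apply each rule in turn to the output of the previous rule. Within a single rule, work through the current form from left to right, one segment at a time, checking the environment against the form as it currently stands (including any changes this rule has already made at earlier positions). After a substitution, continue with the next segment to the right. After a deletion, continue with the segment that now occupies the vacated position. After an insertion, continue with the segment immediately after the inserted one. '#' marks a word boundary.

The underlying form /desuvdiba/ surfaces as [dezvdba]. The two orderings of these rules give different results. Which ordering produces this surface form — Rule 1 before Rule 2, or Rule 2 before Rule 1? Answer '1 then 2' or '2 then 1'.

Order 1 then 2:
  1 Regressive Voicing Assimilation: no change — [desuvdiba]
  2 Medial Vowel Deletion: [desuvdiba] → [desvdba]
  result: [desvdba]
Order 2 then 1:
  2 Medial Vowel Deletion: [desuvdiba] → [desvdba]
  1 Regressive Voicing Assimilation: [desvdba] → [dezvdba]
  result: [dezvdba]

2 then 1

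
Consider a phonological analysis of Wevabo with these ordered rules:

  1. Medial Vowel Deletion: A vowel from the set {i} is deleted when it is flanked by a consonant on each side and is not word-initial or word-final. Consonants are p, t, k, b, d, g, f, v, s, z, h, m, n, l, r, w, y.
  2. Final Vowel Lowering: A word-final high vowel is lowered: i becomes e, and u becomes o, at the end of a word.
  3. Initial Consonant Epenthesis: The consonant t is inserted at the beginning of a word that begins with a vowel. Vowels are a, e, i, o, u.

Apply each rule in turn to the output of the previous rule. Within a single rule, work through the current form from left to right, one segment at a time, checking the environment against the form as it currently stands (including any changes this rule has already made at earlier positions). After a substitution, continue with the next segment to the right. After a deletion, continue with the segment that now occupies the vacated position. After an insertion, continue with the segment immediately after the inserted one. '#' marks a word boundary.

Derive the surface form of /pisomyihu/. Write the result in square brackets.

1 Medial Vowel Deletion: [pisomyihu] → [psomyhu]
2 Final Vowel Lowering: [psomyhu] → [psomyho]
3 Initial Consonant Epenthesis: no change — [psomyho]

[psomyho]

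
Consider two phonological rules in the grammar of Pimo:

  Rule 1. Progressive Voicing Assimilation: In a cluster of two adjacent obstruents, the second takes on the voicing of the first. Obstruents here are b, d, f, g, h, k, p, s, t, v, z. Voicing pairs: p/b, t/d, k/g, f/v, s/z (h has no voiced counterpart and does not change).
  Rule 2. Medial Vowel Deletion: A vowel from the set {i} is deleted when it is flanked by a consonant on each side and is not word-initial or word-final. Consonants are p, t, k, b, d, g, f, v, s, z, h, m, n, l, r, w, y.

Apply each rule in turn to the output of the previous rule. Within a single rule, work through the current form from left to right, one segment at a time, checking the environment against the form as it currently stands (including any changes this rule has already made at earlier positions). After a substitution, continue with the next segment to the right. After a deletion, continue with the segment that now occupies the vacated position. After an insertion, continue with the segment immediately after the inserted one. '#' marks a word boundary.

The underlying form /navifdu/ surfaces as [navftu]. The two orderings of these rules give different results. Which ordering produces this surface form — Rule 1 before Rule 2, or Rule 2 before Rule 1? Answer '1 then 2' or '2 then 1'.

1 then 2

Order 1 then 2:
  1 Progressive Voicing Assimilation: [navifdu] → [naviftu]
  2 Medial Vowel Deletion: [naviftu] → [navftu]
  result: [navftu]
Order 2 then 1:
  2 Medial Vowel Deletion: [navifdu] → [navfdu]
  1 Progressive Voicing Assimilation: [navfdu] → [navvdu]
  result: [navvdu]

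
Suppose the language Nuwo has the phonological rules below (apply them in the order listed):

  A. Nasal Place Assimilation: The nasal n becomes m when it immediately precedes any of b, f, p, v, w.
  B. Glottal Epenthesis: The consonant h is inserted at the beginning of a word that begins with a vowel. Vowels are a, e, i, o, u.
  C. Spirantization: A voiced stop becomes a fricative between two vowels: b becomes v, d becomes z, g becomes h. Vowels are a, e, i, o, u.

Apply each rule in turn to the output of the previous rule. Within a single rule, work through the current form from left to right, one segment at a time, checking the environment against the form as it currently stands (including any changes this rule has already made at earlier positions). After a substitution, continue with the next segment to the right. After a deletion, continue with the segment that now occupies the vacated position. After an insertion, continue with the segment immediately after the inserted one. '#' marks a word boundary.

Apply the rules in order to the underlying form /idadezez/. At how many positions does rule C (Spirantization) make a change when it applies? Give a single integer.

A Nasal Place Assimilation: no change — [idadezez]
B Glottal Epenthesis: [idadezez] → [hidadezez]
C Spirantization: [hidadezez] → [hizazezez]
Rule C changed 2 position(s).

2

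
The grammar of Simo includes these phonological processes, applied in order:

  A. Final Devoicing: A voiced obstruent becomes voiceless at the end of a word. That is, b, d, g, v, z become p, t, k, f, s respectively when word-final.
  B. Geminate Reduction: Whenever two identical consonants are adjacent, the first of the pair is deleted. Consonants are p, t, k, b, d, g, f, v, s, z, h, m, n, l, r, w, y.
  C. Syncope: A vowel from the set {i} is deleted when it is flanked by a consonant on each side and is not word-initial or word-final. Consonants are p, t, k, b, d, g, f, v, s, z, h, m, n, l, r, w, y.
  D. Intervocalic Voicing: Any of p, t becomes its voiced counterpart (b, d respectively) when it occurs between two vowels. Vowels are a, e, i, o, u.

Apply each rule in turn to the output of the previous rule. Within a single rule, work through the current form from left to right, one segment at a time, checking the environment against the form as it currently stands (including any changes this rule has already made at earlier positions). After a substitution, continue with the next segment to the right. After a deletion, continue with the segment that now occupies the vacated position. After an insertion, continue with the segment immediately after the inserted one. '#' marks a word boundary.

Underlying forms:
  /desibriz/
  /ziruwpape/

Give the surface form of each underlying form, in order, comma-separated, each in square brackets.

[desbrs], [zruwpabe]

/desibriz/:
  A Final Devoicing: [desibriz] → [desibris]
  B Geminate Reduction: no change — [desibris]
  C Syncope: [desibris] → [desbrs]
  D Intervocalic Voicing: no change — [desbrs]
/ziruwpape/:
  A Final Devoicing: no change — [ziruwpape]
  B Geminate Reduction: no change — [ziruwpape]
  C Syncope: [ziruwpape] → [zruwpape]
  D Intervocalic Voicing: [zruwpape] → [zruwpabe]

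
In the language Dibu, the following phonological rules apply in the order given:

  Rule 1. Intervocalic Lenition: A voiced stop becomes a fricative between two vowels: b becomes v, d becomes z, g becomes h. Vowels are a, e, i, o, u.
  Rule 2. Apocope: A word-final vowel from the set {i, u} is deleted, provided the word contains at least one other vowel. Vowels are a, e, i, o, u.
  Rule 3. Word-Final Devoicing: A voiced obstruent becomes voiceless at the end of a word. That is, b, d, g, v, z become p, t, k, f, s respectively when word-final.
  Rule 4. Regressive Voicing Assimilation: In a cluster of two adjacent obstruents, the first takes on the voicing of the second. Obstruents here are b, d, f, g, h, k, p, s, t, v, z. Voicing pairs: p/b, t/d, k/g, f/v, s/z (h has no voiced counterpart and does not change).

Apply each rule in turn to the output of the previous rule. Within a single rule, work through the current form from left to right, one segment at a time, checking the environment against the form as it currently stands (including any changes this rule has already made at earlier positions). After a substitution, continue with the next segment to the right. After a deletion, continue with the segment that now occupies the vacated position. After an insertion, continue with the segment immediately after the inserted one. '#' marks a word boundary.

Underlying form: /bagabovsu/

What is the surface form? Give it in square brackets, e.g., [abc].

[bahavofs]

Rule 1 Intervocalic Lenition: [bagabovsu] → [bahavovsu]
Rule 2 Apocope: [bahavovsu] → [bahavovs]
Rule 3 Word-Final Devoicing: no change — [bahavovs]
Rule 4 Regressive Voicing Assimilation: [bahavovs] → [bahavofs]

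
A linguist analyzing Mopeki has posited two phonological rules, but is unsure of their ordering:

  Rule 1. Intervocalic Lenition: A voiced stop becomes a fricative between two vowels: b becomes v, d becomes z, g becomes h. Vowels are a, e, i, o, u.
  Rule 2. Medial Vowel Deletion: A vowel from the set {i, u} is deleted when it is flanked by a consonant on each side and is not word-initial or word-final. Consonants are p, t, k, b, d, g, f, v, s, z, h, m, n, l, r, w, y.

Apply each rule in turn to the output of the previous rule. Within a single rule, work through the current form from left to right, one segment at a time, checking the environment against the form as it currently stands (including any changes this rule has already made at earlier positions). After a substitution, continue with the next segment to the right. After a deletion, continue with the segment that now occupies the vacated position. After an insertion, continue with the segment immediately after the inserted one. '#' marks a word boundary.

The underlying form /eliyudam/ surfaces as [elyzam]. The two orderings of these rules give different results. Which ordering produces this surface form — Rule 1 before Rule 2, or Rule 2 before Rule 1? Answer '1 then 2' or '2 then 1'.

Order 1 then 2:
  1 Intervocalic Lenition: [eliyudam] → [eliyuzam]
  2 Medial Vowel Deletion: [eliyuzam] → [elyzam]
  result: [elyzam]
Order 2 then 1:
  2 Medial Vowel Deletion: [eliyudam] → [elydam]
  1 Intervocalic Lenition: no change — [elydam]
  result: [elydam]

1 then 2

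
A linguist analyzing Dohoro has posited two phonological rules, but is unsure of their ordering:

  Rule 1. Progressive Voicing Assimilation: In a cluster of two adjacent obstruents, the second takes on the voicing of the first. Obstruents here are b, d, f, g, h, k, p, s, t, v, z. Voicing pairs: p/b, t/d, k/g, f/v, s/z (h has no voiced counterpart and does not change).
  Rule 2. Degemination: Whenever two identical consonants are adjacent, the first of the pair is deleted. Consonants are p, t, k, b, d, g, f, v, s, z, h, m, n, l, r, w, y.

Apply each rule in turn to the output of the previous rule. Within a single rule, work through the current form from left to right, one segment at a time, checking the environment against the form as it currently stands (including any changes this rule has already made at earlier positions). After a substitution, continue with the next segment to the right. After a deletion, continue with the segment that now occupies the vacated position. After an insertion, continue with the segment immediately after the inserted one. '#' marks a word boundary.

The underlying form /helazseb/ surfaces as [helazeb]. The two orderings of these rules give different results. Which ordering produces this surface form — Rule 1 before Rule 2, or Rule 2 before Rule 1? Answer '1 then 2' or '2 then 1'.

Order 1 then 2:
  1 Progressive Voicing Assimilation: [helazseb] → [helazzeb]
  2 Degemination: [helazzeb] → [helazeb]
  result: [helazeb]
Order 2 then 1:
  2 Degemination: no change — [helazseb]
  1 Progressive Voicing Assimilation: [helazseb] → [helazzeb]
  result: [helazzeb]

1 then 2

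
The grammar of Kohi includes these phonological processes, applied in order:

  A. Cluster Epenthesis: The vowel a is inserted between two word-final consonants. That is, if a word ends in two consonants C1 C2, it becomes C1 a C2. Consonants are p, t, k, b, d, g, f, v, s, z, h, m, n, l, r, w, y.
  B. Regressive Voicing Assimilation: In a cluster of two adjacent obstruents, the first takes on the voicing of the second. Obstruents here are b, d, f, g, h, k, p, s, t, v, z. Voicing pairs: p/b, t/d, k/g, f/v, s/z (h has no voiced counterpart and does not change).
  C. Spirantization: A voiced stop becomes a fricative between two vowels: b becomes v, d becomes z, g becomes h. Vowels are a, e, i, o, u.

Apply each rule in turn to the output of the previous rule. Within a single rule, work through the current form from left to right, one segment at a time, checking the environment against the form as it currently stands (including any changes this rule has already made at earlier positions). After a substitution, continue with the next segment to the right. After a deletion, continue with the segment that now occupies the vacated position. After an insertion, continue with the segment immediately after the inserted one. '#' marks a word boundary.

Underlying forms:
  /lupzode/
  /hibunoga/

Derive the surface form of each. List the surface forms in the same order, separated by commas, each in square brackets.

/lupzode/:
  A Cluster Epenthesis: no change — [lupzode]
  B Regressive Voicing Assimilation: [lupzode] → [lubzode]
  C Spirantization: [lubzode] → [lubzoze]
/hibunoga/:
  A Cluster Epenthesis: no change — [hibunoga]
  B Regressive Voicing Assimilation: no change — [hibunoga]
  C Spirantization: [hibunoga] → [hivunoha]

[lubzoze], [hivunoha]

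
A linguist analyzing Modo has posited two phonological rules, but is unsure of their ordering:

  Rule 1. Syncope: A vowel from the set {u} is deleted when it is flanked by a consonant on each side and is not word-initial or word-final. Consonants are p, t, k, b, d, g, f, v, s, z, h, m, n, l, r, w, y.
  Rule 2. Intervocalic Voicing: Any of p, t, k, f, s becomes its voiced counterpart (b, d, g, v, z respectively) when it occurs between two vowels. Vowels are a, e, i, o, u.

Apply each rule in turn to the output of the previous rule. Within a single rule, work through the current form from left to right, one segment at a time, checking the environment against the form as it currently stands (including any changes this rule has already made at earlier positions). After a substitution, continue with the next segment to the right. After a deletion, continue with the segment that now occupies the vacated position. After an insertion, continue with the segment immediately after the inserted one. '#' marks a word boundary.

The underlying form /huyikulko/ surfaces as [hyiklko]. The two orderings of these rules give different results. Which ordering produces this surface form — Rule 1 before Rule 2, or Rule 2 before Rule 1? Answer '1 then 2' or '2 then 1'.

Order 1 then 2:
  1 Syncope: [huyikulko] → [hyiklko]
  2 Intervocalic Voicing: no change — [hyiklko]
  result: [hyiklko]
Order 2 then 1:
  2 Intervocalic Voicing: [huyikulko] → [huyigulko]
  1 Syncope: [huyigulko] → [hyiglko]
  result: [hyiglko]

1 then 2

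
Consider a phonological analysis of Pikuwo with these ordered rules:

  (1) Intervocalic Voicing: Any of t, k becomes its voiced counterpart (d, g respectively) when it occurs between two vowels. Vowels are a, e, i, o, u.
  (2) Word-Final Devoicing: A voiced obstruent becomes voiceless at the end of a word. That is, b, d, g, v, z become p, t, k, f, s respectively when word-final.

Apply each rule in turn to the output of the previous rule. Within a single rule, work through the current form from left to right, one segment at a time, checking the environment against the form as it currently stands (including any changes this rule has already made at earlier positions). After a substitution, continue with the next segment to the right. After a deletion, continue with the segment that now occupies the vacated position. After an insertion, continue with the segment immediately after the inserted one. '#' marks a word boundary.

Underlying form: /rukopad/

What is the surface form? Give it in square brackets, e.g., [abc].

(1) Intervocalic Voicing: [rukopad] → [rugopad]
(2) Word-Final Devoicing: [rugopad] → [rugopat]

[rugopat]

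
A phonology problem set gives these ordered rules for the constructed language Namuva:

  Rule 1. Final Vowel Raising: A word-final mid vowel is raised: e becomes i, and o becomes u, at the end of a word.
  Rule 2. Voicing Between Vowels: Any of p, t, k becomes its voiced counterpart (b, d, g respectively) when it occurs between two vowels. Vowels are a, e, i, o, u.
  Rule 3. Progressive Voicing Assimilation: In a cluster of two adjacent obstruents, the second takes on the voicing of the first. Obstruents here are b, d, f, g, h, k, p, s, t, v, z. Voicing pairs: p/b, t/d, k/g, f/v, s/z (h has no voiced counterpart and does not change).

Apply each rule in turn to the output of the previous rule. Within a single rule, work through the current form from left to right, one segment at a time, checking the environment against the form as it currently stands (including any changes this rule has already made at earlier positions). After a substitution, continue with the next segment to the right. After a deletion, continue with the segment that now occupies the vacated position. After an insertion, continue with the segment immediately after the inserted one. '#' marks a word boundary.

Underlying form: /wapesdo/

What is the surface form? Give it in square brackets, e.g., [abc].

Rule 1 Final Vowel Raising: [wapesdo] → [wapesdu]
Rule 2 Voicing Between Vowels: [wapesdu] → [wabesdu]
Rule 3 Progressive Voicing Assimilation: [wabesdu] → [wabestu]

[wabestu]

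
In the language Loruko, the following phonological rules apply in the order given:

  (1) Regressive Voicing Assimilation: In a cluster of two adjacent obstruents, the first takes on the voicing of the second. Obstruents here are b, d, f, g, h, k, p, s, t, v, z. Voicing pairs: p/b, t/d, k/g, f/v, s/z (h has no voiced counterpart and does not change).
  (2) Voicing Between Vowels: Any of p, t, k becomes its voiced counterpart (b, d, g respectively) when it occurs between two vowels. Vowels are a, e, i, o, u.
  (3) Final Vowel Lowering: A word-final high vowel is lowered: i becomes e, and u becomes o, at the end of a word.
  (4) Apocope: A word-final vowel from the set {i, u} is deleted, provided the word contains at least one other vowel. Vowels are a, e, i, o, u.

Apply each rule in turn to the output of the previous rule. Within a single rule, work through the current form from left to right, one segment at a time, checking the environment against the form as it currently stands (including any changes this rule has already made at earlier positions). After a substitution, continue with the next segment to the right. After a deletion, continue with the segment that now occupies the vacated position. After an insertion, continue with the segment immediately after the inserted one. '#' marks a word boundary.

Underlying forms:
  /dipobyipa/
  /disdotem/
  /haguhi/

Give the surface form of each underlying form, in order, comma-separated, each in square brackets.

/dipobyipa/:
  (1) Regressive Voicing Assimilation: no change — [dipobyipa]
  (2) Voicing Between Vowels: [dipobyipa] → [dibobyiba]
  (3) Final Vowel Lowering: no change — [dibobyiba]
  (4) Apocope: no change — [dibobyiba]
/disdotem/:
  (1) Regressive Voicing Assimilation: [disdotem] → [dizdotem]
  (2) Voicing Between Vowels: [dizdotem] → [dizdodem]
  (3) Final Vowel Lowering: no change — [dizdodem]
  (4) Apocope: no change — [dizdodem]
/haguhi/:
  (1) Regressive Voicing Assimilation: no change — [haguhi]
  (2) Voicing Between Vowels: no change — [haguhi]
  (3) Final Vowel Lowering: [haguhi] → [haguhe]
  (4) Apocope: no change — [haguhe]

[dibobyiba], [dizdodem], [haguhe]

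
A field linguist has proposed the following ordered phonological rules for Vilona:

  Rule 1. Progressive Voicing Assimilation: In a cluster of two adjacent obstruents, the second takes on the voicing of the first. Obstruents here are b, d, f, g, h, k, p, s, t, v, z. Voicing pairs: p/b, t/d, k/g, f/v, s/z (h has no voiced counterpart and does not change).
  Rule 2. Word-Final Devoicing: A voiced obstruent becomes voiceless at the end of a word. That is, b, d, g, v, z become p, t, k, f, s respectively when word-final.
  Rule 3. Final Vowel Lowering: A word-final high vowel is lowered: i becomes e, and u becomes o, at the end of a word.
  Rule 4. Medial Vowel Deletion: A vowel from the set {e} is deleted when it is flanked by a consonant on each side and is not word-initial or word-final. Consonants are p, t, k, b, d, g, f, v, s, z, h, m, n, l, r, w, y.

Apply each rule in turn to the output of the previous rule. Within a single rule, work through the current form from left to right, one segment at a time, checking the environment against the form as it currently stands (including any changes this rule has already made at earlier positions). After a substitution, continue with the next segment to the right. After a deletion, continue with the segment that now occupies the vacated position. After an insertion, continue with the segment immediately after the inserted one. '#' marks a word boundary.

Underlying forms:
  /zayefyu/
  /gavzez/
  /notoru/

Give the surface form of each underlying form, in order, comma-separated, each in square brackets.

[zayfyo], [gavzs], [notoro]

/zayefyu/:
  Rule 1 Progressive Voicing Assimilation: no change — [zayefyu]
  Rule 2 Word-Final Devoicing: no change — [zayefyu]
  Rule 3 Final Vowel Lowering: [zayefyu] → [zayefyo]
  Rule 4 Medial Vowel Deletion: [zayefyo] → [zayfyo]
/gavzez/:
  Rule 1 Progressive Voicing Assimilation: no change — [gavzez]
  Rule 2 Word-Final Devoicing: [gavzez] → [gavzes]
  Rule 3 Final Vowel Lowering: no change — [gavzes]
  Rule 4 Medial Vowel Deletion: [gavzes] → [gavzs]
/notoru/:
  Rule 1 Progressive Voicing Assimilation: no change — [notoru]
  Rule 2 Word-Final Devoicing: no change — [notoru]
  Rule 3 Final Vowel Lowering: [notoru] → [notoro]
  Rule 4 Medial Vowel Deletion: no change — [notoro]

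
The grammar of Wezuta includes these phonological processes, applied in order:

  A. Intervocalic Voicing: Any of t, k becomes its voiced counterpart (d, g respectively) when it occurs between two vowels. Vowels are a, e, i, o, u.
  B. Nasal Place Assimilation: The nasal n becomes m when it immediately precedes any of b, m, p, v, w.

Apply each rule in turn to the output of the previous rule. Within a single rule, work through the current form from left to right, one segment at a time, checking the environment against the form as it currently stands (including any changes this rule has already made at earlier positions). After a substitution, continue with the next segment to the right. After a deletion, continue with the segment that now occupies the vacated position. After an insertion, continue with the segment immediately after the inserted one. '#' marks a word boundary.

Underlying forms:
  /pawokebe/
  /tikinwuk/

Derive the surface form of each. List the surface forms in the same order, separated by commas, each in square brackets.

[pawogebe], [tigimwuk]

/pawokebe/:
  A Intervocalic Voicing: [pawokebe] → [pawogebe]
  B Nasal Place Assimilation: no change — [pawogebe]
/tikinwuk/:
  A Intervocalic Voicing: [tikinwuk] → [tiginwuk]
  B Nasal Place Assimilation: [tiginwuk] → [tigimwuk]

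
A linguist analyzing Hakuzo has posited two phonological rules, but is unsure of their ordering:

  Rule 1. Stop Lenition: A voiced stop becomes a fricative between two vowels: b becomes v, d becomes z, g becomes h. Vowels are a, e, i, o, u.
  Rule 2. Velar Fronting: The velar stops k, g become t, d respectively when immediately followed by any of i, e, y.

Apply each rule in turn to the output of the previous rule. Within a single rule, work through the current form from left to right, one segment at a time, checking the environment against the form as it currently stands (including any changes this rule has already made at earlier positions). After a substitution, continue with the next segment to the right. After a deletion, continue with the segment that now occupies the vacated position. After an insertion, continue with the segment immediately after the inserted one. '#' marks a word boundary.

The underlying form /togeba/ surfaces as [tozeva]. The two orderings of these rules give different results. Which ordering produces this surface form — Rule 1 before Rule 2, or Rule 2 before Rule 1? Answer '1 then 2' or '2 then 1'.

2 then 1

Order 1 then 2:
  1 Stop Lenition: [togeba] → [toheva]
  2 Velar Fronting: no change — [toheva]
  result: [toheva]
Order 2 then 1:
  2 Velar Fronting: [togeba] → [todeba]
  1 Stop Lenition: [todeba] → [tozeva]
  result: [tozeva]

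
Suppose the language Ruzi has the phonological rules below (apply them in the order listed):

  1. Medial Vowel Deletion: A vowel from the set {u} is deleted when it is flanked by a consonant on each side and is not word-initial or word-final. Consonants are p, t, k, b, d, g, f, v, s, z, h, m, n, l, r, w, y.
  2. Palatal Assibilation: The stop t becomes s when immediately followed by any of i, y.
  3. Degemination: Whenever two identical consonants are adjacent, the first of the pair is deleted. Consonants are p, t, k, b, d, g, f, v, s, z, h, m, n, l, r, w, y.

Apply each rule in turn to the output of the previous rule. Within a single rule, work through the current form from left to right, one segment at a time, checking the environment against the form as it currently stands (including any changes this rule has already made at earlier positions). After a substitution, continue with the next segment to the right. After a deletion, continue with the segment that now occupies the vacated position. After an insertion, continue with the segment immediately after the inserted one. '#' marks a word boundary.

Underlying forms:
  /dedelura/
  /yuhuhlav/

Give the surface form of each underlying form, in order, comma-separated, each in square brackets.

[dedelra], [yhlav]

/dedelura/:
  1 Medial Vowel Deletion: [dedelura] → [dedelra]
  2 Palatal Assibilation: no change — [dedelra]
  3 Degemination: no change — [dedelra]
/yuhuhlav/:
  1 Medial Vowel Deletion: [yuhuhlav] → [yhhlav]
  2 Palatal Assibilation: no change — [yhhlav]
  3 Degemination: [yhhlav] → [yhlav]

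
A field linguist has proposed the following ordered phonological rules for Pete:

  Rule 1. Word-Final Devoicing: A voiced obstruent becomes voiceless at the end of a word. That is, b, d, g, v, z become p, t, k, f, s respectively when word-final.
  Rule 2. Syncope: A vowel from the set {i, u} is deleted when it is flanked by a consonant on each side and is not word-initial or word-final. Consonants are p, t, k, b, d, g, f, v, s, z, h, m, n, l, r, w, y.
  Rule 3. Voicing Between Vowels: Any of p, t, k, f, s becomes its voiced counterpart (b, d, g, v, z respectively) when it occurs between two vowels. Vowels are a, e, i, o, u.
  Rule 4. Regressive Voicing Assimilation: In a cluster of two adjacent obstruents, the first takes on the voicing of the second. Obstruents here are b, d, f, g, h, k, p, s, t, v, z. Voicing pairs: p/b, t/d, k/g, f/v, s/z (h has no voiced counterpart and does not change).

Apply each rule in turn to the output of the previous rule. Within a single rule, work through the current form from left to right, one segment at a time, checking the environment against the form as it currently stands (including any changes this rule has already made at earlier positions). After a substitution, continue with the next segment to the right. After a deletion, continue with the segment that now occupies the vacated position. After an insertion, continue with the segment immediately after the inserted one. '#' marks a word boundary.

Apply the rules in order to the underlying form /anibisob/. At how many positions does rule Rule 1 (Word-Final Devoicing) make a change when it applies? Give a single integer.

1

Rule 1 Word-Final Devoicing: [anibisob] → [anibisop]
Rule 2 Syncope: [anibisop] → [anbsop]
Rule 3 Voicing Between Vowels: no change — [anbsop]
Rule 4 Regressive Voicing Assimilation: [anbsop] → [anpsop]
Rule Rule 1 changed 1 position(s).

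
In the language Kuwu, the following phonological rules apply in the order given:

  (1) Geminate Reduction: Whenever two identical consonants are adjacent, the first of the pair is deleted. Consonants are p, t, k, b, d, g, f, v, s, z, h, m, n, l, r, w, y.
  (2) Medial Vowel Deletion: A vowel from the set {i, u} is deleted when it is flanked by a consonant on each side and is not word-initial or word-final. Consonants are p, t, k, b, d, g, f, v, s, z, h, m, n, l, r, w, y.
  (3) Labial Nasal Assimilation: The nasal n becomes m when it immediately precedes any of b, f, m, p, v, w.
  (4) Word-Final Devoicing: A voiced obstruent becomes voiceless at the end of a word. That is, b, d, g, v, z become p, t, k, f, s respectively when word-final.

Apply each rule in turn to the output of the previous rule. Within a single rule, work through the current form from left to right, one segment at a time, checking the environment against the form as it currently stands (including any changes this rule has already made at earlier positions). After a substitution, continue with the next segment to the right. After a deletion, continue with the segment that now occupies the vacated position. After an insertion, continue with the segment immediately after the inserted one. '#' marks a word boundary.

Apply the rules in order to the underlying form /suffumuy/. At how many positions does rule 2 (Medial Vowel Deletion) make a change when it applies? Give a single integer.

3

(1) Geminate Reduction: [suffumuy] → [sufumuy]
(2) Medial Vowel Deletion: [sufumuy] → [sfmy]
(3) Labial Nasal Assimilation: no change — [sfmy]
(4) Word-Final Devoicing: no change — [sfmy]
Rule 2 changed 3 position(s).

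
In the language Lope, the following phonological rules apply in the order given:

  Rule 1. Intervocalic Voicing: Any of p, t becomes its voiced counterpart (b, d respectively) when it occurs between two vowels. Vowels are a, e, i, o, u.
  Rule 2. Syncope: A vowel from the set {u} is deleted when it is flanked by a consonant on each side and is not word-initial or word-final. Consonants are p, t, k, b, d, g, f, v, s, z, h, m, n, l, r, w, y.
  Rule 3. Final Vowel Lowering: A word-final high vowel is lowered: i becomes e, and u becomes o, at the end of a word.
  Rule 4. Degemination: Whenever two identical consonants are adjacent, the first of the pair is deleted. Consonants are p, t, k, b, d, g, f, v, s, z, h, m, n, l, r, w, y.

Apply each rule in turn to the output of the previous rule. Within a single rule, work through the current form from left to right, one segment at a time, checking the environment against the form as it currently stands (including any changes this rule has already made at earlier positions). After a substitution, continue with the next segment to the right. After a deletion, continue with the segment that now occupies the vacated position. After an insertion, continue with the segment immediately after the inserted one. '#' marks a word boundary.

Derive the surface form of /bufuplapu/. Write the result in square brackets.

[bfplabo]

Rule 1 Intervocalic Voicing: [bufuplapu] → [bufuplabu]
Rule 2 Syncope: [bufuplabu] → [bfplabu]
Rule 3 Final Vowel Lowering: [bfplabu] → [bfplabo]
Rule 4 Degemination: no change — [bfplabo]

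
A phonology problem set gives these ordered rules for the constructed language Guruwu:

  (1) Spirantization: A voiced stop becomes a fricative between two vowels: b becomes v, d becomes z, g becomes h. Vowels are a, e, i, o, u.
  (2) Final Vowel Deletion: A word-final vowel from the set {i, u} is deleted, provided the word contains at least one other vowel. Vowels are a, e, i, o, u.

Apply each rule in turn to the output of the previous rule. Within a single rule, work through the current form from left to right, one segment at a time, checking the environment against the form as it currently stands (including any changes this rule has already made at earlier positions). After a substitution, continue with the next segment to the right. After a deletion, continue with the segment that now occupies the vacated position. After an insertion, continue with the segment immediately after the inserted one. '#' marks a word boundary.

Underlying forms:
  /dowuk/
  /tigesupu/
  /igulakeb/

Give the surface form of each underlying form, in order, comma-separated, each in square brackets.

/dowuk/:
  (1) Spirantization: no change — [dowuk]
  (2) Final Vowel Deletion: no change — [dowuk]
/tigesupu/:
  (1) Spirantization: [tigesupu] → [tihesupu]
  (2) Final Vowel Deletion: [tihesupu] → [tihesup]
/igulakeb/:
  (1) Spirantization: [igulakeb] → [ihulakeb]
  (2) Final Vowel Deletion: no change — [ihulakeb]

[dowuk], [tihesup], [ihulakeb]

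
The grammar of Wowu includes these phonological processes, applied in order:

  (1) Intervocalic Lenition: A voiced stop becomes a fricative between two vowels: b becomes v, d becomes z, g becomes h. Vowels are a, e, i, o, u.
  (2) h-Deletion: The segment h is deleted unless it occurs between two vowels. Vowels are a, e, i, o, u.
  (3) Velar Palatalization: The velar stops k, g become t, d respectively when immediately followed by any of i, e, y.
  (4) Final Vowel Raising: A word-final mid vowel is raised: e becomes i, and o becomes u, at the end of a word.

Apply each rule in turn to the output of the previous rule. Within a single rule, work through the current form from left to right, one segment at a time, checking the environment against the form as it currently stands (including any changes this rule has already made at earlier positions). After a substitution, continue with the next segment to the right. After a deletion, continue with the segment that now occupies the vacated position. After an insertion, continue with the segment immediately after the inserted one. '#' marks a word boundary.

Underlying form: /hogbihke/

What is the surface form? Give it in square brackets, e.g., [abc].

[ogbiti]

(1) Intervocalic Lenition: no change — [hogbihke]
(2) h-Deletion: [hogbihke] → [ogbike]
(3) Velar Palatalization: [ogbike] → [ogbite]
(4) Final Vowel Raising: [ogbite] → [ogbiti]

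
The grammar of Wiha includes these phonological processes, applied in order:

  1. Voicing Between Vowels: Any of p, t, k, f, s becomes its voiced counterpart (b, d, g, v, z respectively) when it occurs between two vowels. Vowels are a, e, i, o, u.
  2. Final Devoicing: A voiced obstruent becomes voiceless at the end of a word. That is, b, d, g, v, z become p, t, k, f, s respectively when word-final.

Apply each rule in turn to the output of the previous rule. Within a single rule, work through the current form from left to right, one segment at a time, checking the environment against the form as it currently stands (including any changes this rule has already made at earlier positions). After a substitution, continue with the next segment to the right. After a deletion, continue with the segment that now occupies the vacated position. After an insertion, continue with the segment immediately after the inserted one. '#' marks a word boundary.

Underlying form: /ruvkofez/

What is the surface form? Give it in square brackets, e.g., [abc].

[ruvkoves]

1 Voicing Between Vowels: [ruvkofez] → [ruvkovez]
2 Final Devoicing: [ruvkovez] → [ruvkoves]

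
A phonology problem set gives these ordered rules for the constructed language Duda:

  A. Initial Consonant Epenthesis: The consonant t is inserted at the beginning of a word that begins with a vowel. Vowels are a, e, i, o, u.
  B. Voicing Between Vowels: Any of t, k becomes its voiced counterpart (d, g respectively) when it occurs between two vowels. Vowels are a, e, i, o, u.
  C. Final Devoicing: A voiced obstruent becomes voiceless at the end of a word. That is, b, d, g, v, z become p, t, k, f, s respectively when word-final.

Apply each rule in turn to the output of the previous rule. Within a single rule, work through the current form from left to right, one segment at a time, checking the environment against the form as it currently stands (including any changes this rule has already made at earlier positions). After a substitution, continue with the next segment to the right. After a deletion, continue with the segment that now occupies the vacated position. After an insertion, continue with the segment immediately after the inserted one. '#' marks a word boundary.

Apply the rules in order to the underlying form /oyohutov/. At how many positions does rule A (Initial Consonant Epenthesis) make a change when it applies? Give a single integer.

1

A Initial Consonant Epenthesis: [oyohutov] → [toyohutov]
B Voicing Between Vowels: [toyohutov] → [toyohudov]
C Final Devoicing: [toyohudov] → [toyohudof]
Rule A changed 1 position(s).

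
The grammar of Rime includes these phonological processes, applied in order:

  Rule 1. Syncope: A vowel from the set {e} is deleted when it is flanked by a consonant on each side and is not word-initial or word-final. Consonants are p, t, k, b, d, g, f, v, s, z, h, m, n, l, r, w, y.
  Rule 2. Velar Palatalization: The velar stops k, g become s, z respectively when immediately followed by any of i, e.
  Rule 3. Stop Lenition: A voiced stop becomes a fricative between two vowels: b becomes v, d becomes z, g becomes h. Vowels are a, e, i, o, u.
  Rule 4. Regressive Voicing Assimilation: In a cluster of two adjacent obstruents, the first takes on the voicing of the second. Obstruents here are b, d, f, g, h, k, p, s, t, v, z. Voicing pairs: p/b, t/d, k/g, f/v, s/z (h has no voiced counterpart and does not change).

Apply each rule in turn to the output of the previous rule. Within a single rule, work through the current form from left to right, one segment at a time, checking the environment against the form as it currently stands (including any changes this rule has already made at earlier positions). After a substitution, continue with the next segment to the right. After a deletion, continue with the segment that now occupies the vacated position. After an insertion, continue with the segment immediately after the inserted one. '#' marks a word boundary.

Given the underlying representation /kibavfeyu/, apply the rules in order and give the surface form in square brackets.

Rule 1 Syncope: [kibavfeyu] → [kibavfyu]
Rule 2 Velar Palatalization: [kibavfyu] → [sibavfyu]
Rule 3 Stop Lenition: [sibavfyu] → [sivavfyu]
Rule 4 Regressive Voicing Assimilation: [sivavfyu] → [sivaffyu]

[sivaffyu]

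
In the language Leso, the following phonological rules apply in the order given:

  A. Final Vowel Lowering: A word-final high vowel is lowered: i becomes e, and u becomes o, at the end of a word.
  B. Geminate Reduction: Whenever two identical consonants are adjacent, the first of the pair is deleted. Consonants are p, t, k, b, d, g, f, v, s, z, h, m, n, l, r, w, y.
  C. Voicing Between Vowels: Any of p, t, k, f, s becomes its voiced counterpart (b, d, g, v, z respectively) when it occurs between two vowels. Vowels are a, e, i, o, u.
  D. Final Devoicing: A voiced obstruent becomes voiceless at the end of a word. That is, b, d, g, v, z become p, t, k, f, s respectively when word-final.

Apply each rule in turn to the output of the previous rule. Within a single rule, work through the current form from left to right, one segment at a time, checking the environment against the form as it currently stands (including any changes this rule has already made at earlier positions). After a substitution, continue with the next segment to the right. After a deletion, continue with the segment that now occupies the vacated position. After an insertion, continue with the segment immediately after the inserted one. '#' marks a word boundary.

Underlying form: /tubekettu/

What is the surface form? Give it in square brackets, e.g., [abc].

A Final Vowel Lowering: [tubekettu] → [tubeketto]
B Geminate Reduction: [tubeketto] → [tubeketo]
C Voicing Between Vowels: [tubeketo] → [tubegedo]
D Final Devoicing: no change — [tubegedo]

[tubegedo]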